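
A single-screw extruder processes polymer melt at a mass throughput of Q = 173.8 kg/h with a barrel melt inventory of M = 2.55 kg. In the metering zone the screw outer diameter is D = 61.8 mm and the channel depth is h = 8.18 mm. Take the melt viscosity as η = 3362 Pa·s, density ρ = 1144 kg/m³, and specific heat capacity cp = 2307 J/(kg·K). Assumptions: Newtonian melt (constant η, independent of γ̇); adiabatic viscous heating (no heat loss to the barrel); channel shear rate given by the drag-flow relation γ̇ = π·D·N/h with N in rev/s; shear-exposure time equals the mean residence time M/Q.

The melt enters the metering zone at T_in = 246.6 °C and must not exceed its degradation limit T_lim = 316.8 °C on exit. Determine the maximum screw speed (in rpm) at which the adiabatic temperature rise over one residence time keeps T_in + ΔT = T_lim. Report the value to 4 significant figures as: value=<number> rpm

Q_s = Q / 3600 = 173.8 / 3600 = 0.0482778 kg/s
Mean residence time: t_res = M/Q_s = 2.55 kg / 0.0482778 kg/s = 52.8193 s
D = 61.8 mm = 0.0618 m;  h = 8.18 mm = 0.00818 m
Allowable rise: ΔT_a = T_lim − T_in = 316.8 − 246.6 = 70.2 K
Invert ΔT = ηγ̇²t_res/(ρcp) for γ̇: γ̇_max² = ΔT_a ρ cp / (η t_res) = 70.2·1144·2307 / (3362·52.8193) = 1043.33 s⁻²
Take the square root: γ̇_max = √(1043.33) = 32.3006 s⁻¹
N_max = γ̇_max h / (πD) = 32.3006·0.00818/(π·0.0618) = 1.3609 rev/s → ×60 = 81.6538 rpm

value=81.65 rpm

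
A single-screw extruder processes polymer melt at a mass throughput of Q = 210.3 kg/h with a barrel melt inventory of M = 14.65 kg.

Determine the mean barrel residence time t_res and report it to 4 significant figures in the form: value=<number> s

Convert throughput: Q = 210.3 kg/h = 210.3/3600 = 0.0584167 kg/s
t_res = M / Q_s = 14.65 ÷ 0.0584167 = 250.785 s

value=250.8 s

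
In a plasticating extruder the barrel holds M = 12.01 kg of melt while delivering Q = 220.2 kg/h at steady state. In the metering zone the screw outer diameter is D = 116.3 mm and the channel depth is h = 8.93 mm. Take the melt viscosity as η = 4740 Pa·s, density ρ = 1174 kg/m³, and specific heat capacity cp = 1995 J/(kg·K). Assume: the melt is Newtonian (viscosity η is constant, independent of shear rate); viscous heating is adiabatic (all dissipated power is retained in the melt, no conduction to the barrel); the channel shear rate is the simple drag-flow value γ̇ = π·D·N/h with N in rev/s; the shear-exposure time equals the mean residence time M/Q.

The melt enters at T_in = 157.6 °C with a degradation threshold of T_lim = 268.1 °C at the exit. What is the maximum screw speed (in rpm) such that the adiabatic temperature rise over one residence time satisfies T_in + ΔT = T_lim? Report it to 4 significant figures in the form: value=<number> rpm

value=24.45 rpm

Throughput in SI: Q_s = 220.2 kg/h ÷ 3600 s/h = 0.0611667 kg/s
Mean residence time: t_res = M/Q_s = 12.01 kg / 0.0611667 kg/s = 196.349 s
D = 116.3 mm = 0.1163 m;  h = 8.93 mm = 0.00893 m
ΔT_a = T_lim − T_in = 268.1 − 157.6 = 110.5 K
γ̇_max² = ΔT_a·ρ·cp/(η·t_res) = 110.5·1174·1995/(4740·196.349) = 278.078 s⁻²
Take the square root: γ̇_max = √(278.078) = 16.6757 s⁻¹
Solve γ̇ = πDN/h for N: N_max = γ̇_max·h/(π·D) = 16.6757 × 0.00893 / (π × 0.1163) = 0.407573 rev/s = 24.4544 rpm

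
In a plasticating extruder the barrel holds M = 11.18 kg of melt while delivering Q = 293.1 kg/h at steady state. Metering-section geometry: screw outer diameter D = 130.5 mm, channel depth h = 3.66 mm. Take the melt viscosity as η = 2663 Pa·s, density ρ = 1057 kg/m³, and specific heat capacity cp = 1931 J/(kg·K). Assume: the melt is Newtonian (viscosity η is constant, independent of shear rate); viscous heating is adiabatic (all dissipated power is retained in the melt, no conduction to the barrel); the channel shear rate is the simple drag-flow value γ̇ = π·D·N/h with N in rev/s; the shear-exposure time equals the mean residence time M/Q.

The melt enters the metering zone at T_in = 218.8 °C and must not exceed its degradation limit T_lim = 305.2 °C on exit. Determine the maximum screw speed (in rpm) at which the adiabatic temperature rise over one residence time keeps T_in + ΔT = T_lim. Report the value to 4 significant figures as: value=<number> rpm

value=11.76 rpm

Q_s = Q / 3600 = 293.1 / 3600 = 0.0814167 kg/s
t_res = M / Q_s = 11.18 ÷ 0.0814167 = 137.318 s
D = 130.5 mm = 0.1305 m;  h = 3.66 mm = 0.00366 m
ΔT_a = T_lim − T_in = 305.2 − 218.8 = 86.4 K
γ̇_max² = ΔT_a·ρ·cp / (η·t_res) = [86.4 × 1057 × 1931] / [2663 × 137.318] = 482.249 s⁻²
Take the square root: γ̇_max = √(482.249) = 21.9602 s⁻¹
N_max = γ̇_max·h / (π·D) = 21.9602 · 0.00366 / (π · 0.1305) = 0.196045 rev/s = 11.7627 rpm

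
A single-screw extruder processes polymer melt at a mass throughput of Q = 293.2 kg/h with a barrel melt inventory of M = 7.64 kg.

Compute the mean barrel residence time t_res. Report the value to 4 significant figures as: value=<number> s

Q_s = Q / 3600 = 293.2 / 3600 = 0.0814444 kg/s
Mean residence time: t_res = M/Q_s = 7.64 kg / 0.0814444 kg/s = 93.8063 s

value=93.81 s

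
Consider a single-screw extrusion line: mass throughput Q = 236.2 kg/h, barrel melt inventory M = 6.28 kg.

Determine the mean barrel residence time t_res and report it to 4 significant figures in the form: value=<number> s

value=95.72 s

Throughput in SI: Q_s = 236.2 kg/h ÷ 3600 s/h = 0.0656111 kg/s
t_res = M / Q_s = 6.28 ÷ 0.0656111 = 95.7155 s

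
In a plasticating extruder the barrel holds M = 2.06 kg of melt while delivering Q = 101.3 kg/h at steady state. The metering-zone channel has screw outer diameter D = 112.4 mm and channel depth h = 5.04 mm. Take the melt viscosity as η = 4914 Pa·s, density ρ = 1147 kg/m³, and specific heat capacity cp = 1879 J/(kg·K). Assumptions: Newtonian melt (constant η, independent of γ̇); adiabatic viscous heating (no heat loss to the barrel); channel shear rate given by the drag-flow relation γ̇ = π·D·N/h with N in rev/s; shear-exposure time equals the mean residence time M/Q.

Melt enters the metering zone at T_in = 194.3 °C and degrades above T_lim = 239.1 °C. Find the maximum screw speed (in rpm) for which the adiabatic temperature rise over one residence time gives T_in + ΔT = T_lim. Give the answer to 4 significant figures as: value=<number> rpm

Throughput in SI: Q_s = 101.3 kg/h ÷ 3600 s/h = 0.0281389 kg/s
t_res = M / Q_s = 2.06 ÷ 0.0281389 = 73.2083 s
D = 112.4 mm = 0.1124 m;  h = 5.04 mm = 0.00504 m
ΔT_a = T_lim − T_in = 239.1 − 194.3 = 44.8 K
γ̇_max² = ΔT_a·ρ·cp/(η·t_res) = 44.8·1147·1879/(4914·73.2083) = 268.394 s⁻²
Take the square root: γ̇_max = √(268.394) = 16.3827 s⁻¹
N_max = γ̇_max h / (πD) = 16.3827·0.00504/(π·0.1124) = 0.23383 rev/s → ×60 = 14.0298 rpm

value=14.03 rpm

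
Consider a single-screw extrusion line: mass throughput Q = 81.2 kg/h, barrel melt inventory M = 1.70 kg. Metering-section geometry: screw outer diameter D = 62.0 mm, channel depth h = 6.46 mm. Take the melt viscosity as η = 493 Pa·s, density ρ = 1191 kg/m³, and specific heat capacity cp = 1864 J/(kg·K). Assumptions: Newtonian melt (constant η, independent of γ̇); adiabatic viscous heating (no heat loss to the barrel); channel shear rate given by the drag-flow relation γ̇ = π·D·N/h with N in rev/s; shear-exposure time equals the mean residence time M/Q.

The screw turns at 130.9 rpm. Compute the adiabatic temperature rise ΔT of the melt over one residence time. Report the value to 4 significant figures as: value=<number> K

value=72.42 K

Throughput in SI: Q_s = 81.2 kg/h ÷ 3600 s/h = 0.0225556 kg/s
Mean residence time: t_res = M/Q_s = 1.70 kg / 0.0225556 kg/s = 75.3695 s
D = 62.0 mm = 0.062 m;  h = 6.46 mm = 0.00646 m;  N = 130.9 rpm / 60 = 2.18167 rev/s
γ̇ = π·D·N / h = π · 0.062 · 2.18167 / 0.00646 = 65.7805 s⁻¹
Adiabatic rise: ΔT = η γ̇² t_res / (ρ cp) = 493·(65.7805)²·75.3695 / (1191·1864) = 72.4235 K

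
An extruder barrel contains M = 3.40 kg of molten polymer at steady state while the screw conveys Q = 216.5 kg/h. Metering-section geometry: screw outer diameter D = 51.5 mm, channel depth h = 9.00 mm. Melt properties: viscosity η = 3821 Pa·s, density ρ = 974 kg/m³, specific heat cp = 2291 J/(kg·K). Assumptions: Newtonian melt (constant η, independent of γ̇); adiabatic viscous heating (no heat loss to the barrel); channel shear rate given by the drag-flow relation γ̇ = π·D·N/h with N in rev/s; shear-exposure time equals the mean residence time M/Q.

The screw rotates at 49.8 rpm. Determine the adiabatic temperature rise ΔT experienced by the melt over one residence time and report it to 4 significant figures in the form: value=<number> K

value=21.55 K

Convert throughput: Q = 216.5 kg/h = 216.5/3600 = 0.0601389 kg/s
t_res = M / Q_s = 3.40 ÷ 0.0601389 = 56.5358 s
D = 51.5 mm = 0.0515 m;  h = 9.00 mm = 0.009 m;  N = 49.8 rpm / 60 = 0.83 rev/s
Shear rate: γ̇ = πDN/h = π·0.0515·0.83/0.009 = 14.9208 s⁻¹
ΔT = η·γ̇²·t_res / (ρ·cp) = 3821 · (14.9208)² · 56.5358 / (974 · 2291) = 21.5527 K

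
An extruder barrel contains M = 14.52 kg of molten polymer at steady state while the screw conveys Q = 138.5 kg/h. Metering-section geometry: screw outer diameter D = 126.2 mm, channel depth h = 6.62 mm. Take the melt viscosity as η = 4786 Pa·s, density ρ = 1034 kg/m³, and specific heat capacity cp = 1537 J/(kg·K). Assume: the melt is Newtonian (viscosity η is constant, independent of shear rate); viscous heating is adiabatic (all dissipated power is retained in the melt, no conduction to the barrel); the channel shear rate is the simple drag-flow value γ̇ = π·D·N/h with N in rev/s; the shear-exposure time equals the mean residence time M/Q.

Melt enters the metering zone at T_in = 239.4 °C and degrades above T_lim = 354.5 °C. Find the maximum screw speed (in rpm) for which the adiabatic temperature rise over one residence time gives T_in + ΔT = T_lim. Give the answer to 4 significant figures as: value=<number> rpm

Throughput in SI: Q_s = 138.5 kg/h ÷ 3600 s/h = 0.0384722 kg/s
Mean residence time: t_res = M/Q_s = 14.52 kg / 0.0384722 kg/s = 377.415 s
D = 126.2 mm = 0.1262 m;  h = 6.62 mm = 0.00662 m
ΔT_a = T_lim − T_in = 354.5 − 239.4 = 115.1 K
γ̇_max² = ΔT_a·ρ·cp/(η·t_res) = 115.1·1034·1537/(4786·377.415) = 101.269 s⁻²
γ̇_max = √101.269 = 10.0633 s⁻¹
N_max = γ̇_max·h / (π·D) = 10.0633 · 0.00662 / (π · 0.1262) = 0.16803 rev/s = 10.0818 rpm

value=10.08 rpm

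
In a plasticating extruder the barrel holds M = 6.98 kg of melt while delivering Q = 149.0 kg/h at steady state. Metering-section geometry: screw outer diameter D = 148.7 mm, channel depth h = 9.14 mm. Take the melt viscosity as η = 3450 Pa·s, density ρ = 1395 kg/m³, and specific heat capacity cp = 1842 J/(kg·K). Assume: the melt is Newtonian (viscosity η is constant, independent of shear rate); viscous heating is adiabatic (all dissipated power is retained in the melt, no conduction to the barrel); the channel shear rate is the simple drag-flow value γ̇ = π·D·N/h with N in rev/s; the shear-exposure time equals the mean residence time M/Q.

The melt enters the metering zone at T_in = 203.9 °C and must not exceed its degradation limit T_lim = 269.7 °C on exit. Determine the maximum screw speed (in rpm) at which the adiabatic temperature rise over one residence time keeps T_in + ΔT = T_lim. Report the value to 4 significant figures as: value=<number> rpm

Convert throughput: Q = 149.0 kg/h = 149.0/3600 = 0.0413889 kg/s
Mean residence time: t_res = M/Q_s = 6.98 kg / 0.0413889 kg/s = 168.644 s
Geometry in SI: D = 148.7 mm → 0.1487 m, h = 9.14 mm → 0.00914 m
ΔT_a = T_lim − T_in = 269.7 °C − 203.9 °C = 65.8 K
γ̇_max² = ΔT_a·ρ·cp/(η·t_res) = 65.8·1395·1842/(3450·168.644) = 290.602 s⁻²
γ̇_max = sqrt(290.602) = 17.0471 s⁻¹
N_max = γ̇_max h / (πD) = 17.0471·0.00914/(π·0.1487) = 0.33353 rev/s → ×60 = 20.0118 rpm

value=20.01 rpm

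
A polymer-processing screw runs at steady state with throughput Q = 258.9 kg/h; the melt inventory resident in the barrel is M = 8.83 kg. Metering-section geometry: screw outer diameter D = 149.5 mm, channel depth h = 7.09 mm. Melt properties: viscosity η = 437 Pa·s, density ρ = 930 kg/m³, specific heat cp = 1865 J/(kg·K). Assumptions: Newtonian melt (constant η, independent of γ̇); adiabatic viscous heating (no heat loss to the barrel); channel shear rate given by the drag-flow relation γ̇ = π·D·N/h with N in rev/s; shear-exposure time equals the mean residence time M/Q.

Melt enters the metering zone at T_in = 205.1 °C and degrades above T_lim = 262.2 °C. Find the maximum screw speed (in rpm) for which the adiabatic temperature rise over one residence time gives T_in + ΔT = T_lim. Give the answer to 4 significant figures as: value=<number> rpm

value=38.91 rpm

Q_s = Q / 3600 = 258.9 / 3600 = 0.0719167 kg/s
t_res = M / Q_s = 8.83 / 0.0719167 = 122.781 s
Geometry in SI: D = 149.5 mm → 0.1495 m, h = 7.09 mm → 0.00709 m
Allowable rise: ΔT_a = T_lim − T_in = 262.2 − 205.1 = 57.1 K
γ̇_max² = ΔT_a·ρ·cp / (η·t_res) = [57.1 × 930 × 1865] / [437 × 122.781] = 1845.8 s⁻²
γ̇_max = √1845.8 = 42.9628 s⁻¹
N_max = γ̇_max·h / (π·D) = 42.9628 · 0.00709 / (π · 0.1495) = 0.648557 rev/s = 38.9134 rpm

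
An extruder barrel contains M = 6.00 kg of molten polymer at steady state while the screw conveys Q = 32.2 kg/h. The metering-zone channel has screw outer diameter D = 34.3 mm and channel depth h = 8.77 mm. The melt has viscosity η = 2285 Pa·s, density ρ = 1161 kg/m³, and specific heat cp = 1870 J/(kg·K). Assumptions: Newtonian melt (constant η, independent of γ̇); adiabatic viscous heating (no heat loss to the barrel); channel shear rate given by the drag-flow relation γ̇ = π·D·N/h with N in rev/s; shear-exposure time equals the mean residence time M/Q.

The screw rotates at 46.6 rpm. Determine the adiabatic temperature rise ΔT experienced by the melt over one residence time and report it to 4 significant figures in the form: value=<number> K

Throughput in SI: Q_s = 32.2 kg/h ÷ 3600 s/h = 0.00894444 kg/s
t_res = M / Q_s = 6.00 ÷ 0.00894444 = 670.807 s
Geometry in metres: D = 34.3 mm → 0.0343 m, h = 8.77 mm → 0.00877 m; screw speed N = 46.6 rpm = 0.776667 rev/s
γ̇ = π·D·N / h = π · 0.0343 · 0.776667 / 0.00877 = 9.54287 s⁻¹
ΔT = η·γ̇²·t_res / (ρ·cp) = 2285 · (9.54287)² · 670.807 / (1161 · 1870) = 64.2937 K

value=64.29 K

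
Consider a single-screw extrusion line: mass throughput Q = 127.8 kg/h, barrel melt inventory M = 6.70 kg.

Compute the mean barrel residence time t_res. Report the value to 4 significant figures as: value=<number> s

Q_s = Q / 3600 = 127.8 / 3600 = 0.0355 kg/s
Mean residence time: t_res = M/Q_s = 6.70 kg / 0.0355 kg/s = 188.732 s

value=188.7 s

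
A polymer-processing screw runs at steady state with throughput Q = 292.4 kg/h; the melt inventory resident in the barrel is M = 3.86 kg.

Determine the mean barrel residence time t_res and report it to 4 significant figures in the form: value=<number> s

Convert throughput: Q = 292.4 kg/h = 292.4/3600 = 0.0812222 kg/s
Mean residence time: t_res = M/Q_s = 3.86 kg / 0.0812222 kg/s = 47.5239 s

value=47.52 s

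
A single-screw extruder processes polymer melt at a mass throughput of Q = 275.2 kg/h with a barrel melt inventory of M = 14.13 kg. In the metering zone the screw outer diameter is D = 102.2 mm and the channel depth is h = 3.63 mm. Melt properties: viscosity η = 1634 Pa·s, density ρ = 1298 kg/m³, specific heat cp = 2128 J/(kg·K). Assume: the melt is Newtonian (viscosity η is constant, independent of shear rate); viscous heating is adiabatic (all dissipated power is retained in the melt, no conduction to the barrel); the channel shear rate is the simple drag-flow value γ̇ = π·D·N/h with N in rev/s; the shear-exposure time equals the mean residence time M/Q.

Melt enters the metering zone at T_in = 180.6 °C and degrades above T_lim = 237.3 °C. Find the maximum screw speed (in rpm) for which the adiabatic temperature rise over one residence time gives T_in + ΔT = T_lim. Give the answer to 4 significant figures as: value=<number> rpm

Convert throughput: Q = 275.2 kg/h = 275.2/3600 = 0.0764444 kg/s
Mean residence time: t_res = M/Q_s = 14.13 kg / 0.0764444 kg/s = 184.84 s
Convert to metres: D = 0.1022 m, h = 0.00363 m
ΔT_a = T_lim − T_in = 237.3 °C − 180.6 °C = 56.7 K
Invert ΔT = ηγ̇²t_res/(ρcp) for γ̇: γ̇_max² = ΔT_a ρ cp / (η t_res) = 56.7·1298·2128 / (1634·184.84) = 518.539 s⁻²
γ̇_max = sqrt(518.539) = 22.7714 s⁻¹
N_max = γ̇_max·h / (π·D) = 22.7714 · 0.00363 / (π · 0.1022) = 0.257452 rev/s = 15.4471 rpm

value=15.45 rpm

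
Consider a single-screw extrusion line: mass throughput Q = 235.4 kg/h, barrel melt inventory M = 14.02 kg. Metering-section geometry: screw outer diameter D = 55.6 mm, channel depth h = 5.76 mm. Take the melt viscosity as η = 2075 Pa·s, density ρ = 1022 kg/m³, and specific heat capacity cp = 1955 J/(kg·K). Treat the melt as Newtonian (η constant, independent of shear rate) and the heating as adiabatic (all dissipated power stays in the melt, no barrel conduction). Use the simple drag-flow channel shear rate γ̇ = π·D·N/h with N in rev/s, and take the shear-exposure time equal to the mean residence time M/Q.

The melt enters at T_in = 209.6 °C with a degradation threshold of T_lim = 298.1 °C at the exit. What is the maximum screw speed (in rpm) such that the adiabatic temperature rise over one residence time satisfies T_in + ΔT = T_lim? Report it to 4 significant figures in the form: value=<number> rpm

value=39.44 rpm

Convert throughput: Q = 235.4 kg/h = 235.4/3600 = 0.0653889 kg/s
t_res = M / Q_s = 14.02 ÷ 0.0653889 = 214.41 s
D = 55.6 mm = 0.0556 m;  h = 5.76 mm = 0.00576 m
Allowable rise: ΔT_a = T_lim − T_in = 298.1 − 209.6 = 88.5 K
γ̇_max² = ΔT_a·ρ·cp/(η·t_res) = 88.5·1022·1955/(2075·214.41) = 397.447 s⁻²
Take the square root: γ̇_max = √(397.447) = 19.9361 s⁻¹
Solve γ̇ = πDN/h for N: N_max = γ̇_max·h/(π·D) = 19.9361 × 0.00576 / (π × 0.0556) = 0.657411 rev/s = 39.4447 rpm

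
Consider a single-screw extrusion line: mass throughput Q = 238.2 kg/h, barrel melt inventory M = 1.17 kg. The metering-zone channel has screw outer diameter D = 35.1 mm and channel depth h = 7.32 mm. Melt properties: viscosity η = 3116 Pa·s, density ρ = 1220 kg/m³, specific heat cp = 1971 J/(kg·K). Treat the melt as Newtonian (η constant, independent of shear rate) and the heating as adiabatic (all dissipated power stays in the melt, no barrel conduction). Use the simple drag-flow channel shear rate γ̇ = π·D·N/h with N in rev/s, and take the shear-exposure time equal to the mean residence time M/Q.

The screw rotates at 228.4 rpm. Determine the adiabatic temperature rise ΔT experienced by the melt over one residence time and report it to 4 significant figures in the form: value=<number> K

Q_s = Q / 3600 = 238.2 / 3600 = 0.0661667 kg/s
t_res = M / Q_s = 1.17 / 0.0661667 = 17.6826 s
Geometry in metres: D = 35.1 mm → 0.0351 m, h = 7.32 mm → 0.00732 m; screw speed N = 228.4 rpm = 3.80667 rev/s
γ̇ = π·D·N / h = π · 0.0351 · 3.80667 / 0.00732 = 57.3444 s⁻¹
ΔT = η·γ̇²·t_res / (ρ·cp) = 3116 · (57.3444)² · 17.6826 / (1220 · 1971) = 75.3493 K

value=75.35 K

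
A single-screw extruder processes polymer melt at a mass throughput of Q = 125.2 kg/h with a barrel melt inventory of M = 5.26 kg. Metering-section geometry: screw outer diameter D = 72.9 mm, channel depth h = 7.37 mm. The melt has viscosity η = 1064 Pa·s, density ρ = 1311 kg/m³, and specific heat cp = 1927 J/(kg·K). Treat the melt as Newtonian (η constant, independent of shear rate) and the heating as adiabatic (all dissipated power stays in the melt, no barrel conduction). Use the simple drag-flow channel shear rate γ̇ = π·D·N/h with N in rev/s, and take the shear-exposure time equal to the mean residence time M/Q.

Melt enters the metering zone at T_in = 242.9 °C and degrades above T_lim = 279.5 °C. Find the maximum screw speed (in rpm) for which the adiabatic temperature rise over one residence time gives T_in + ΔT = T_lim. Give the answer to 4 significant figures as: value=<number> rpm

Q_s = Q / 3600 = 125.2 / 3600 = 0.0347778 kg/s
t_res = M / Q_s = 5.26 ÷ 0.0347778 = 151.246 s
D = 72.9 mm = 0.0729 m;  h = 7.37 mm = 0.00737 m
Allowable rise: ΔT_a = T_lim − T_in = 279.5 − 242.9 = 36.6 K
γ̇_max² = ΔT_a·ρ·cp/(η·t_res) = 36.6·1311·1927/(1064·151.246) = 574.566 s⁻²
γ̇_max = sqrt(574.566) = 23.9701 s⁻¹
N_max = γ̇_max h / (πD) = 23.9701·0.00737/(π·0.0729) = 0.771365 rev/s → ×60 = 46.2819 rpm

value=46.28 rpm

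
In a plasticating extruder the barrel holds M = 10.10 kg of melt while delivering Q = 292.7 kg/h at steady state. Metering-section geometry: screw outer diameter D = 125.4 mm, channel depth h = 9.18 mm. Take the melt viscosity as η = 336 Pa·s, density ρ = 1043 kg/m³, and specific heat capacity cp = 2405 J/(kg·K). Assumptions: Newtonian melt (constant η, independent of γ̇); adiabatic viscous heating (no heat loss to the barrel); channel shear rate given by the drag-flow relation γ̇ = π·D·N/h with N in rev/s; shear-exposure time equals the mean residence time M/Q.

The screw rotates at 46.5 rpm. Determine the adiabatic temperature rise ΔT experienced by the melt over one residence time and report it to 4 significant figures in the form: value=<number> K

value=18.41 K

Convert throughput: Q = 292.7 kg/h = 292.7/3600 = 0.0813056 kg/s
t_res = M / Q_s = 10.10 / 0.0813056 = 124.223 s
Geometry in metres: D = 125.4 mm → 0.1254 m, h = 9.18 mm → 0.00918 m; screw speed N = 46.5 rpm = 0.775 rev/s
γ̇ = π·D·N / h = π · 0.1254 · 0.775 / 0.00918 = 33.2588 s⁻¹
ΔT = η·γ̇²·t_res / (ρ·cp) = 336 · (33.2588)² · 124.223 / (1043 · 2405) = 18.4058 K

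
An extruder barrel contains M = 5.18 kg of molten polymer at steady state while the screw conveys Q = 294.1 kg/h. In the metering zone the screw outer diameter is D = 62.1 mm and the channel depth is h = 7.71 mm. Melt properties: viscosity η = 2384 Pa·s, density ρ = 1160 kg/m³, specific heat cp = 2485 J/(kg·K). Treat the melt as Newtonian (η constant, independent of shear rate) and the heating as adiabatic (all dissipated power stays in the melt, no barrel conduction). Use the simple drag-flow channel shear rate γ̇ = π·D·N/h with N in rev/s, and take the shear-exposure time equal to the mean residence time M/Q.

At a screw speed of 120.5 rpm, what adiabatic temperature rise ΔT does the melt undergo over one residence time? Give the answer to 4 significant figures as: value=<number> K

value=135.4 K

Convert throughput: Q = 294.1 kg/h = 294.1/3600 = 0.0816944 kg/s
t_res = M / Q_s = 5.18 / 0.0816944 = 63.407 s
Convert to SI: D = 0.0621 m, h = 0.00771 m, N = 120.5/60 = 2.00833 rev/s
γ̇ = π·D·N / h = π · 0.0621 · 2.00833 / 0.00771 = 50.8186 s⁻¹
ΔT = η·γ̇²·t_res/(ρ·cp) = [2384 × 50.8186² × 63.407] / [1160 × 2485] = 135.427 K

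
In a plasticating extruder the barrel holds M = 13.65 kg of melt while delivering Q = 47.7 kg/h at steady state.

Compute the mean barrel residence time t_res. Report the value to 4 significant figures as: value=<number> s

Throughput in SI: Q_s = 47.7 kg/h ÷ 3600 s/h = 0.01325 kg/s
Mean residence time: t_res = M/Q_s = 13.65 kg / 0.01325 kg/s = 1030.19 s

value=1030. s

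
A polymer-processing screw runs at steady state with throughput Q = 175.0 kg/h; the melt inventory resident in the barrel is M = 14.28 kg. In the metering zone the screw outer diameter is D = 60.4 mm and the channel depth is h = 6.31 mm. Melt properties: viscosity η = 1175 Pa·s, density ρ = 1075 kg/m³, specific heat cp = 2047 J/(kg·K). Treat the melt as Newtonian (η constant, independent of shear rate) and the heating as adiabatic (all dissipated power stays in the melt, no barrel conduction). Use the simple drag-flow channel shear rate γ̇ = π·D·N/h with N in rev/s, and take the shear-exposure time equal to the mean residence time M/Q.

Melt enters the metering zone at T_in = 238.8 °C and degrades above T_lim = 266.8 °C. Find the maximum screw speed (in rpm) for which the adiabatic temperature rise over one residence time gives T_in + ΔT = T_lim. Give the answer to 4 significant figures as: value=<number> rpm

value=26.66 rpm

Q_s = Q / 3600 = 175.0 / 3600 = 0.0486111 kg/s
Mean residence time: t_res = M/Q_s = 14.28 kg / 0.0486111 kg/s = 293.76 s
D = 60.4 mm = 0.0604 m;  h = 6.31 mm = 0.00631 m
ΔT_a = T_lim − T_in = 266.8 − 238.8 = 28 K
Invert ΔT = ηγ̇²t_res/(ρcp) for γ̇: γ̇_max² = ΔT_a ρ cp / (η t_res) = 28·1075·2047 / (1175·293.76) = 178.506 s⁻²
Take the square root: γ̇_max = √(178.506) = 13.3606 s⁻¹
Solve γ̇ = πDN/h for N: N_max = γ̇_max·h/(π·D) = 13.3606 × 0.00631 / (π × 0.0604) = 0.444293 rev/s = 26.6576 rpm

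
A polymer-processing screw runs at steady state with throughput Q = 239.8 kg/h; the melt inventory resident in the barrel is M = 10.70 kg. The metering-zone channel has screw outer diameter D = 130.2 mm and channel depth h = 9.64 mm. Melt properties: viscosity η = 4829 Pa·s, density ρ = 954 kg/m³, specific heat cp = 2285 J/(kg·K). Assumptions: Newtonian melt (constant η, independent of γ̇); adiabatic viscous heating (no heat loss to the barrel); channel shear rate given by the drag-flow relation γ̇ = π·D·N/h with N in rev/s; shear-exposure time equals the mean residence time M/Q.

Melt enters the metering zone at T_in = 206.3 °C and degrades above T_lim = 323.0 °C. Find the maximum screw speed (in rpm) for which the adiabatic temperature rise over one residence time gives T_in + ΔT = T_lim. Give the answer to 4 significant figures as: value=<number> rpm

Q_s = Q / 3600 = 239.8 / 3600 = 0.0666111 kg/s
t_res = M / Q_s = 10.70 / 0.0666111 = 160.634 s
D = 130.2 mm = 0.1302 m;  h = 9.64 mm = 0.00964 m
Allowable rise: ΔT_a = T_lim − T_in = 323.0 − 206.3 = 116.7 K
γ̇_max² = ΔT_a·ρ·cp / (η·t_res) = [116.7 × 954 × 2285] / [4829 × 160.634] = 327.953 s⁻²
γ̇_max = √327.953 = 18.1095 s⁻¹
N_max = γ̇_max h / (πD) = 18.1095·0.00964/(π·0.1302) = 0.426797 rev/s → ×60 = 25.6078 rpm

value=25.61 rpm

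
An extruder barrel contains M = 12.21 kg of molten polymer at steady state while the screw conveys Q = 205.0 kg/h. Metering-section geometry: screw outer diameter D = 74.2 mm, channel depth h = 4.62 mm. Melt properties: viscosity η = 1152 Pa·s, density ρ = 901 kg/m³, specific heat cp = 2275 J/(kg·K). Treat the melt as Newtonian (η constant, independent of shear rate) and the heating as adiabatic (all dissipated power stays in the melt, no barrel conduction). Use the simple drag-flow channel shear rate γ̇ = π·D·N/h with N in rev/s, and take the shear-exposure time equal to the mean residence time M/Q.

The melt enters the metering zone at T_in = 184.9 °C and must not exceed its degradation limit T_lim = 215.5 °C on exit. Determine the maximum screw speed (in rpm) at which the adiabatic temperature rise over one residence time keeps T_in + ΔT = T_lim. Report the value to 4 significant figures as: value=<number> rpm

Throughput in SI: Q_s = 205.0 kg/h ÷ 3600 s/h = 0.0569444 kg/s
t_res = M / Q_s = 12.21 / 0.0569444 = 214.42 s
D = 74.2 mm = 0.0742 m;  h = 4.62 mm = 0.00462 m
Allowable rise: ΔT_a = T_lim − T_in = 215.5 − 184.9 = 30.6 K
γ̇_max² = ΔT_a·ρ·cp/(η·t_res) = 30.6·901·2275/(1152·214.42) = 253.928 s⁻²
γ̇_max = sqrt(253.928) = 15.9351 s⁻¹
N_max = γ̇_max h / (πD) = 15.9351·0.00462/(π·0.0742) = 0.315823 rev/s → ×60 = 18.9494 rpm

value=18.95 rpm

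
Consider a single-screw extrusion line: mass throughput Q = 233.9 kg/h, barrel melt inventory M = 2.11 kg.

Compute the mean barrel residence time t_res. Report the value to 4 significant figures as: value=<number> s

Q_s = Q / 3600 = 233.9 / 3600 = 0.0649722 kg/s
Mean residence time: t_res = M/Q_s = 2.11 kg / 0.0649722 kg/s = 32.4754 s

value=32.48 s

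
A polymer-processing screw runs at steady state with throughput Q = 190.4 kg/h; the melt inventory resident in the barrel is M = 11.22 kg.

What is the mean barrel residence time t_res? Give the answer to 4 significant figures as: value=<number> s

Convert throughput: Q = 190.4 kg/h = 190.4/3600 = 0.0528889 kg/s
t_res = M / Q_s = 11.22 ÷ 0.0528889 = 212.143 s

value=212.1 s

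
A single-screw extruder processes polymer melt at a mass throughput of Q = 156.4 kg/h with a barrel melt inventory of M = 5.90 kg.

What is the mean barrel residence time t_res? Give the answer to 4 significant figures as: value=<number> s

Convert throughput: Q = 156.4 kg/h = 156.4/3600 = 0.0434444 kg/s
t_res = M / Q_s = 5.90 / 0.0434444 = 135.806 s

value=135.8 s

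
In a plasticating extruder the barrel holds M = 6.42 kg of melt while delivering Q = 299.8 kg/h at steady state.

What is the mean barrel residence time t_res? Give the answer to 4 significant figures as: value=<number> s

Convert throughput: Q = 299.8 kg/h = 299.8/3600 = 0.0832778 kg/s
t_res = M / Q_s = 6.42 ÷ 0.0832778 = 77.0914 s

value=77.09 s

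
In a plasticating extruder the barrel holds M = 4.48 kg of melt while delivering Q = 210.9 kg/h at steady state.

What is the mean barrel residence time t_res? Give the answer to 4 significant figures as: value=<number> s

Throughput in SI: Q_s = 210.9 kg/h ÷ 3600 s/h = 0.0585833 kg/s
Mean residence time: t_res = M/Q_s = 4.48 kg / 0.0585833 kg/s = 76.4723 s

value=76.47 s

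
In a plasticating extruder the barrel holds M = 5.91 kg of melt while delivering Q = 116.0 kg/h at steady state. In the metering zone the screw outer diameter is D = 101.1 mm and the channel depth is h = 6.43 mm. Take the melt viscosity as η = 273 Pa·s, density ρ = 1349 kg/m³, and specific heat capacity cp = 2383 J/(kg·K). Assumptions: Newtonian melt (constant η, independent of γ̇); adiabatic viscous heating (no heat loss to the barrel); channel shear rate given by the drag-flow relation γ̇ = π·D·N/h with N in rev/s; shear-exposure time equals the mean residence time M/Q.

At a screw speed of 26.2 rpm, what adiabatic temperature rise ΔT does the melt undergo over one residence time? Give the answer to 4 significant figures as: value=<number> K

value=7.247 K

Q_s = Q / 3600 = 116.0 / 3600 = 0.0322222 kg/s
Mean residence time: t_res = M/Q_s = 5.91 kg / 0.0322222 kg/s = 183.414 s
Geometry in metres: D = 101.1 mm → 0.1011 m, h = 6.43 mm → 0.00643 m; screw speed N = 26.2 rpm = 0.436667 rev/s
γ̇ = π D N / h = (π)(0.1011)(0.436667) / 0.00643 = 21.5695 s⁻¹
ΔT = η·γ̇²·t_res/(ρ·cp) = [273 × 21.5695² × 183.414] / [1349 × 2383] = 7.24668 K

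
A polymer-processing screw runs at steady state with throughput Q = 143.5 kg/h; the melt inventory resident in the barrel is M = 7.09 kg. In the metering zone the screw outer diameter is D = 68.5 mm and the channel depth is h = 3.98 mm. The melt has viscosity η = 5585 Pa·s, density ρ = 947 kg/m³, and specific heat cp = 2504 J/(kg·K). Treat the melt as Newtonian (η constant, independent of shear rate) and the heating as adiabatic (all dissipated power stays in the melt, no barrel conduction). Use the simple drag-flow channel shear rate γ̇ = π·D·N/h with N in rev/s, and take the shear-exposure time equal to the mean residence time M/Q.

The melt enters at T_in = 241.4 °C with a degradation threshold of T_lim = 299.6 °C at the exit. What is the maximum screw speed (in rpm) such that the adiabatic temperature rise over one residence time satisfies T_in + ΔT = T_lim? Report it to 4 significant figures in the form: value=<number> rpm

value=13.08 rpm

Convert throughput: Q = 143.5 kg/h = 143.5/3600 = 0.0398611 kg/s
t_res = M / Q_s = 7.09 ÷ 0.0398611 = 177.868 s
Geometry in SI: D = 68.5 mm → 0.0685 m, h = 3.98 mm → 0.00398 m
ΔT_a = T_lim − T_in = 299.6 − 241.4 = 58.2 K
Invert ΔT = ηγ̇²t_res/(ρcp) for γ̇: γ̇_max² = ΔT_a ρ cp / (η t_res) = 58.2·947·2504 / (5585·177.868) = 138.927 s⁻²
γ̇_max = sqrt(138.927) = 11.7867 s⁻¹
Solve γ̇ = πDN/h for N: N_max = γ̇_max·h/(π·D) = 11.7867 × 0.00398 / (π × 0.0685) = 0.21799 rev/s = 13.0794 rpm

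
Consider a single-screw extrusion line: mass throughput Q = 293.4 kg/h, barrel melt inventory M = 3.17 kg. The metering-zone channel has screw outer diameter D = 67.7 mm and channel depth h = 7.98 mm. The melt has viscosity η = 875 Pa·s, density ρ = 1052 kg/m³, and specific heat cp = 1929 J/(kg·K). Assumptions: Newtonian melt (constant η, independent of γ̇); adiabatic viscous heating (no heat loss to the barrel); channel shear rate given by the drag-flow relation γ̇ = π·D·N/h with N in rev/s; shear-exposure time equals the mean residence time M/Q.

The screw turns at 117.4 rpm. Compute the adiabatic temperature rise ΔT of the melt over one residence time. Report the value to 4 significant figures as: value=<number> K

Convert throughput: Q = 293.4 kg/h = 293.4/3600 = 0.0815 kg/s
t_res = M / Q_s = 3.17 / 0.0815 = 38.8957 s
D = 67.7 mm = 0.0677 m;  h = 7.98 mm = 0.00798 m;  N = 117.4 rpm / 60 = 1.95667 rev/s
Shear rate: γ̇ = πDN/h = π·0.0677·1.95667/0.00798 = 52.1498 s⁻¹
ΔT = η·γ̇²·t_res / (ρ·cp) = 875 · (52.1498)² · 38.8957 / (1052 · 1929) = 45.6107 K

value=45.61 K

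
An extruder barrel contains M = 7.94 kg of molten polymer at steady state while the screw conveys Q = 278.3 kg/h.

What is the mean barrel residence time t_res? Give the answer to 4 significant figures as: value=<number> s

Convert throughput: Q = 278.3 kg/h = 278.3/3600 = 0.0773056 kg/s
t_res = M / Q_s = 7.94 / 0.0773056 = 102.709 s

value=102.7 s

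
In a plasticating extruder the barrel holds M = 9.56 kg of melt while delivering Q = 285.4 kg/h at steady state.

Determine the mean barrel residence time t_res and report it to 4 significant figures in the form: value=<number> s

value=120.6 s

Throughput in SI: Q_s = 285.4 kg/h ÷ 3600 s/h = 0.0792778 kg/s
t_res = M / Q_s = 9.56 ÷ 0.0792778 = 120.589 s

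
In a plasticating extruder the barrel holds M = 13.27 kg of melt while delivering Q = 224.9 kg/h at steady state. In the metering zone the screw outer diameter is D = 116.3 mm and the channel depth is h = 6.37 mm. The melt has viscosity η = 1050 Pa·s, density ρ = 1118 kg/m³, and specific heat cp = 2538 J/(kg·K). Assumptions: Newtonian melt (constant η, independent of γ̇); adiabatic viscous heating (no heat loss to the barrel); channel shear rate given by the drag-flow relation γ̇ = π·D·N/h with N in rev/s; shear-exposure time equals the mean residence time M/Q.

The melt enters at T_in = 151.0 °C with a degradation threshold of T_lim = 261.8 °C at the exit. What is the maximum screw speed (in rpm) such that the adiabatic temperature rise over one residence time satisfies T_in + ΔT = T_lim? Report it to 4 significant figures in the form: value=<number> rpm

value=39.27 rpm

Throughput in SI: Q_s = 224.9 kg/h ÷ 3600 s/h = 0.0624722 kg/s
t_res = M / Q_s = 13.27 / 0.0624722 = 212.414 s
D = 116.3 mm = 0.1163 m;  h = 6.37 mm = 0.00637 m
ΔT_a = T_lim − T_in = 261.8 °C − 151.0 °C = 110.8 K
γ̇_max² = ΔT_a·ρ·cp/(η·t_res) = 110.8·1118·2538/(1050·212.414) = 1409.61 s⁻²
γ̇_max = sqrt(1409.61) = 37.5448 s⁻¹
Solve γ̇ = πDN/h for N: N_max = γ̇_max·h/(π·D) = 37.5448 × 0.00637 / (π × 0.1163) = 0.654576 rev/s = 39.2745 rpm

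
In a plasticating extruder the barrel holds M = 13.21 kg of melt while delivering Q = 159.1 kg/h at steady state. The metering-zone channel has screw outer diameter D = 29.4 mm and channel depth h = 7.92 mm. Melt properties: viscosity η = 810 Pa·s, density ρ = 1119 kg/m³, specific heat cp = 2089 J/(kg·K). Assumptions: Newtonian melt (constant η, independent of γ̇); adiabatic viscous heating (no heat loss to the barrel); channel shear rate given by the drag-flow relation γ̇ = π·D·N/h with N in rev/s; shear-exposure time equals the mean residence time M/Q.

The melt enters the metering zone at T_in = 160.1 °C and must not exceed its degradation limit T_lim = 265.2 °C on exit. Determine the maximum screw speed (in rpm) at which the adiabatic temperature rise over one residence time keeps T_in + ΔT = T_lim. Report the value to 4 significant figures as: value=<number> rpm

value=163.9 rpm

Throughput in SI: Q_s = 159.1 kg/h ÷ 3600 s/h = 0.0441944 kg/s
Mean residence time: t_res = M/Q_s = 13.21 kg / 0.0441944 kg/s = 298.906 s
D = 29.4 mm = 0.0294 m;  h = 7.92 mm = 0.00792 m
ΔT_a = T_lim − T_in = 265.2 °C − 160.1 °C = 105.1 K
Invert ΔT = ηγ̇²t_res/(ρcp) for γ̇: γ̇_max² = ΔT_a ρ cp / (η t_res) = 105.1·1119·2089 / (810·298.906) = 1014.73 s⁻²
γ̇_max = √1014.73 = 31.8548 s⁻¹
N_max = γ̇_max h / (πD) = 31.8548·0.00792/(π·0.0294) = 2.73151 rev/s → ×60 = 163.891 rpm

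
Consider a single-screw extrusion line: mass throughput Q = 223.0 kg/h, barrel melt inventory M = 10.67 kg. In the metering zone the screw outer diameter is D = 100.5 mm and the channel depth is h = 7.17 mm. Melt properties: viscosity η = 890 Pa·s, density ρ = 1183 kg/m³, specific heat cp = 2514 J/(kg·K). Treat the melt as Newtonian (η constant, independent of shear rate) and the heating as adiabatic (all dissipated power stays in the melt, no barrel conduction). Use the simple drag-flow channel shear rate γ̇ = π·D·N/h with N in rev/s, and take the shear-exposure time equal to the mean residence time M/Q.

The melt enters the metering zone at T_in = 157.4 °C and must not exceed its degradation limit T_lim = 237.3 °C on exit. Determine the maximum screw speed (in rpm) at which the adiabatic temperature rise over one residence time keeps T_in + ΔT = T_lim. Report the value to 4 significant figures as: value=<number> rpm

Throughput in SI: Q_s = 223.0 kg/h ÷ 3600 s/h = 0.0619444 kg/s
t_res = M / Q_s = 10.67 / 0.0619444 = 172.251 s
Convert to metres: D = 0.1005 m, h = 0.00717 m
ΔT_a = T_lim − T_in = 237.3 − 157.4 = 79.9 K
Invert ΔT = ηγ̇²t_res/(ρcp) for γ̇: γ̇_max² = ΔT_a ρ cp / (η t_res) = 79.9·1183·2514 / (890·172.251) = 1550.05 s⁻²
Take the square root: γ̇_max = √(1550.05) = 39.3706 s⁻¹
N_max = γ̇_max·h / (π·D) = 39.3706 · 0.00717 / (π · 0.1005) = 0.894078 rev/s = 53.6447 rpm

value=53.64 rpm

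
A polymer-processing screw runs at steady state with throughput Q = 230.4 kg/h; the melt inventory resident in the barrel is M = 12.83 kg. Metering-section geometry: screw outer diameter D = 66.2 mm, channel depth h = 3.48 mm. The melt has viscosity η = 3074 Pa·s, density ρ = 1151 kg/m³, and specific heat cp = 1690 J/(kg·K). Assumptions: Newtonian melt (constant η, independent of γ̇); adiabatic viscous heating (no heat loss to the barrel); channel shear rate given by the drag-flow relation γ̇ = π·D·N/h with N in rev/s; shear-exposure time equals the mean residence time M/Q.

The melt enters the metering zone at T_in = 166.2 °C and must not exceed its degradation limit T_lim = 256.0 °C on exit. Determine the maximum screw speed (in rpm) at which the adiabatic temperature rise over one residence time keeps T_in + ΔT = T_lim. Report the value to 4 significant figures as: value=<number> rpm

value=16.90 rpm

Convert throughput: Q = 230.4 kg/h = 230.4/3600 = 0.064 kg/s
t_res = M / Q_s = 12.83 / 0.064 = 200.469 s
Geometry in SI: D = 66.2 mm → 0.0662 m, h = 3.48 mm → 0.00348 m
Allowable rise: ΔT_a = T_lim − T_in = 256.0 − 166.2 = 89.8 K
γ̇_max² = ΔT_a·ρ·cp / (η·t_res) = [89.8 × 1151 × 1690] / [3074 × 200.469] = 283.457 s⁻²
γ̇_max = sqrt(283.457) = 16.8362 s⁻¹
N_max = γ̇_max·h / (π·D) = 16.8362 · 0.00348 / (π · 0.0662) = 0.281718 rev/s = 16.9031 rpm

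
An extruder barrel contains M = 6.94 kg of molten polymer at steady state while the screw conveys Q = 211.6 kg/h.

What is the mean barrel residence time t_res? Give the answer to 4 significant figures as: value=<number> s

value=118.1 s

Convert throughput: Q = 211.6 kg/h = 211.6/3600 = 0.0587778 kg/s
t_res = M / Q_s = 6.94 / 0.0587778 = 118.072 s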